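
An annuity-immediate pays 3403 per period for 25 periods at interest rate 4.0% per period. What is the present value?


PV = PMT * (1 - (1+i)^(-n)) / i
= 3403 * (1 - (1+0.04)^(-25)) / 0.04
= 3403 * (1 - 0.375117) / 0.04
= 3403 * 15.62208
= 53161.938


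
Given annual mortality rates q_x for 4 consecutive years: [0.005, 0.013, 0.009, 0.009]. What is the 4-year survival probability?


p_k = 1 - q_k for each year
Survival = product of (1 - q_k)
= 0.995 * 0.987 * 0.991 * 0.991
= 0.9645


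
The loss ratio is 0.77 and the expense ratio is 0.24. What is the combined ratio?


Combined ratio = loss ratio + expense ratio
= 0.77 + 0.24
= 1.01


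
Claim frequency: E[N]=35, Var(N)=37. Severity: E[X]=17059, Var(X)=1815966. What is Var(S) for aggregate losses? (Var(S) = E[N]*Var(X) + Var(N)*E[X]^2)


Var(S) = E[N]*Var(X) + Var(N)*E[X]^2
= 35*1815966 + 37*17059^2
= 63558810 + 10767350797
= 1.0831e+10


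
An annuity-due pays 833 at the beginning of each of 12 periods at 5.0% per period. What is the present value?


PV_due = PMT * (1-(1+i)^(-n))/i * (1+i)
PV_immediate = 7383.0886
PV_due = 7383.0886 * 1.05
= 7752.243


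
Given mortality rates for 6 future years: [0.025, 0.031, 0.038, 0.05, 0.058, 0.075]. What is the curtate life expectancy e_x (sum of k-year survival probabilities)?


e_x = sum_{k=1}^{n} k_p_x
k_p_x values:
  1_p_x = 0.975
  2_p_x = 0.944775
  3_p_x = 0.908874
  4_p_x = 0.86343
  5_p_x = 0.813351
  6_p_x = 0.75235
e_x = 5.2578


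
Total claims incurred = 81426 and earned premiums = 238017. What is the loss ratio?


Loss ratio = claims / premiums
= 81426 / 238017
= 0.3421


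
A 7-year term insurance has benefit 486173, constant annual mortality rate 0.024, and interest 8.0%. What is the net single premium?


NSP = benefit * sum_{k=0}^{n-1} k_p_x * q * v^(k+1)
With constant q=0.024, v=0.925926
Sum = 0.117174
NSP = 486173 * 0.117174
= 56966.8046


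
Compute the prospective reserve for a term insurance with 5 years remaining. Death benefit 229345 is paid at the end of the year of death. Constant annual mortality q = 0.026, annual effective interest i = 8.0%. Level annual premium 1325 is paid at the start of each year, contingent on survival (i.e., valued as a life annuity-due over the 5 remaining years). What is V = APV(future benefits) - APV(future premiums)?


v = 1/(1+i) = 0.925926
APV(future benefits) per unit = sum_{k=0}^{4} k_p_x * q * v^(k+1) = 0.09895
APV(future benefits) = 229345 * 0.09895 = 22693.5983
Life annuity-due factor ä_{x:5} = sum_{k=0}^{4} k_p_x * v^k = 4.110215
APV(future premiums) = 1325 * 4.110215 = 5446.0343
V = 22693.5983 - 5446.0343
= 17247.564


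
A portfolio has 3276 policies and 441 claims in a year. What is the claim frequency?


frequency = claims / policies
= 441 / 3276
= 0.1346


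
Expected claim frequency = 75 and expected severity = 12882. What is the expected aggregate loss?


E[S] = E[N] * E[X]
= 75 * 12882
= 966150


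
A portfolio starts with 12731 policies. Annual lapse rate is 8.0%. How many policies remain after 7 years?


remaining = initial * (1 - lapse)^years
= 12731 * (1 - 0.08)^7
= 12731 * 0.557847
= 7101.9451


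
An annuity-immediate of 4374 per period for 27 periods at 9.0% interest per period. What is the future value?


FV = PMT * ((1+i)^n - 1) / i
= 4374 * ((1.09)^27 - 1) / 0.09
= 4374 * (10.245082 - 1) / 0.09
= 449310.9916


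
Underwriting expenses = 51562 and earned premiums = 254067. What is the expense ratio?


Expense ratio = expenses / premiums
= 51562 / 254067
= 0.2029


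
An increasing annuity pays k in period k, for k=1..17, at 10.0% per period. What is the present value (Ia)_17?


(Ia)_n = sum_{k=1}^{n} k * v^k, v = 1/(1+i)
v = 0.909091
Sum computed term by term:
(Ia)_17 = 54.6035


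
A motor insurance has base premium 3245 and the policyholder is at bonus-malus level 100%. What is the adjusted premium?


adjusted = base * BM_level / 100
= 3245 * 100 / 100
= 3245 * 1.0
= 3245.0


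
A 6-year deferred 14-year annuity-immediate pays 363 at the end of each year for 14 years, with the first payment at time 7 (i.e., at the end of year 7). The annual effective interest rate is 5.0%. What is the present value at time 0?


PV at time 6 of the 14-year annuity-immediate:
a_n = 363 * (1-(1+0.05)^(-14))/0.05 = 3593.2067
Discount back 6 years to time 0:
PV = 3593.2067 * (1+0.05)^(-6)
= 3593.2067 * 0.746215
= 2681.3061


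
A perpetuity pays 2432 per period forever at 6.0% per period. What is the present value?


PV = PMT / i
= 2432 / 0.06
= 40533.3333


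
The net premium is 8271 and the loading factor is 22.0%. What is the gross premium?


Gross = net * (1 + loading)
= 8271 * (1 + 0.22)
= 8271 * 1.22
= 10090.62


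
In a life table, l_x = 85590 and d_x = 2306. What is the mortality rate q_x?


q_x = d_x / l_x
= 2306 / 85590
= 0.0269


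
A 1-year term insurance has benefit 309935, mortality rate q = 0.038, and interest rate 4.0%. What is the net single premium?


NSP = benefit * q * v
v = 1/(1+i) = 0.961538
NSP = 309935 * 0.038 * 0.961538
= 11324.5481


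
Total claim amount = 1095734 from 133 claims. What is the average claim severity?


severity = total / number
= 1095734 / 133
= 8238.6015


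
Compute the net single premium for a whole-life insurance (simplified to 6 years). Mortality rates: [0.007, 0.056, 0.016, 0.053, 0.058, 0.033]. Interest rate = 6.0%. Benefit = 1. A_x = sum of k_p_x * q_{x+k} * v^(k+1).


v = 0.943396
Year 0: k_p_x=1.0, q=0.007, term=0.006604
Year 1: k_p_x=0.993, q=0.056, term=0.049491
Year 2: k_p_x=0.937392, q=0.016, term=0.012593
Year 3: k_p_x=0.922394, q=0.053, term=0.038723
Year 4: k_p_x=0.873507, q=0.058, term=0.037859
Year 5: k_p_x=0.822843, q=0.033, term=0.019142
A_x = 0.1644


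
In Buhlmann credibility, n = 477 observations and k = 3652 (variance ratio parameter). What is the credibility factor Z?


Z = n / (n + k)
= 477 / (477 + 3652)
= 477 / 4129
= 0.1155


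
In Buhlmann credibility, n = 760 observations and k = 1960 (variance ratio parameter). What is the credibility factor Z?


Z = n / (n + k)
= 760 / (760 + 1960)
= 760 / 2720
= 0.2794


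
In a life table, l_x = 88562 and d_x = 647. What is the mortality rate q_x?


q_x = d_x / l_x
= 647 / 88562
= 0.0073


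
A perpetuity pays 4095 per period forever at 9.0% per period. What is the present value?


PV = PMT / i
= 4095 / 0.09
= 45500.0


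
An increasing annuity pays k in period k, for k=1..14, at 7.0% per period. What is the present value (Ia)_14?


(Ia)_n = sum_{k=1}^{n} k * v^k, v = 1/(1+i)
v = 0.934579
Sum computed term by term:
(Ia)_14 = 56.1173


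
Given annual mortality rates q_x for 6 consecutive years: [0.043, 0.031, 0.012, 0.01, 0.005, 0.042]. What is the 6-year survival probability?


p_k = 1 - q_k for each year
Survival = product of (1 - q_k)
= 0.957 * 0.969 * 0.988 * 0.99 * 0.995 * 0.958
= 0.8646


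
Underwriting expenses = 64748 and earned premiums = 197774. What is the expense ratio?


Expense ratio = expenses / premiums
= 64748 / 197774
= 0.3274


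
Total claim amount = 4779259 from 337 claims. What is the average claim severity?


severity = total / number
= 4779259 / 337
= 14181.7774


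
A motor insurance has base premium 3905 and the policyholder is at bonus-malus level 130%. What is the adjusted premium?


adjusted = base * BM_level / 100
= 3905 * 130 / 100
= 3905 * 1.3
= 5076.5


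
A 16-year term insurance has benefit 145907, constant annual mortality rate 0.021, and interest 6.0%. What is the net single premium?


NSP = benefit * sum_{k=0}^{n-1} k_p_x * q * v^(k+1)
With constant q=0.021, v=0.943396
Sum = 0.186588
NSP = 145907 * 0.186588
= 27224.4754


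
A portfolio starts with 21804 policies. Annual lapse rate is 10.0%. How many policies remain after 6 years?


remaining = initial * (1 - lapse)^years
= 21804 * (1 - 0.1)^6
= 21804 * 0.531441
= 11587.5396


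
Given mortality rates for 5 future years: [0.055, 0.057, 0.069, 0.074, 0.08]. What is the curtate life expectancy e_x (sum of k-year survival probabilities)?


e_x = sum_{k=1}^{n} k_p_x
k_p_x values:
  1_p_x = 0.945
  2_p_x = 0.891135
  3_p_x = 0.829647
  4_p_x = 0.768253
  5_p_x = 0.706793
e_x = 4.1408


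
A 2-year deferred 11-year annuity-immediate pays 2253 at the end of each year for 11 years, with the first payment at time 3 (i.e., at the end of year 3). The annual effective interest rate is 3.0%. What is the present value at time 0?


PV at time 2 of the 11-year annuity-immediate:
a_n = 2253 * (1-(1+0.03)^(-11))/0.03 = 20846.1621
Discount back 2 years to time 0:
PV = 20846.1621 * (1+0.03)^(-2)
= 20846.1621 * 0.942596
= 19649.5071


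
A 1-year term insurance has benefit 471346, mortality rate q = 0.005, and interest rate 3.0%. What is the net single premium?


NSP = benefit * q * v
v = 1/(1+i) = 0.970874
NSP = 471346 * 0.005 * 0.970874
= 2288.0874


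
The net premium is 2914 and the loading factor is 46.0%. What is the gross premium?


Gross = net * (1 + loading)
= 2914 * (1 + 0.46)
= 2914 * 1.46
= 4254.44


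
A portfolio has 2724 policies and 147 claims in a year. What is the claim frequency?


frequency = claims / policies
= 147 / 2724
= 0.054


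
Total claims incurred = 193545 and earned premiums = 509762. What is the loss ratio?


Loss ratio = claims / premiums
= 193545 / 509762
= 0.3797


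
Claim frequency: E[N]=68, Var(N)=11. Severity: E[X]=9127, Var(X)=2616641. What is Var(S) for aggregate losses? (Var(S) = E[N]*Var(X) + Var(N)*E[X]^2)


Var(S) = E[N]*Var(X) + Var(N)*E[X]^2
= 68*2616641 + 11*9127^2
= 177931588 + 916323419
= 1.0943e+09


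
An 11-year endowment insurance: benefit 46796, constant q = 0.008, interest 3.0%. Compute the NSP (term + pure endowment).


Term component = 3336.4951
Pure endowment = 11_p_x * v^11 * benefit = 0.915437 * 0.722421 * 46796 = 30947.6484
NSP = 34284.1435


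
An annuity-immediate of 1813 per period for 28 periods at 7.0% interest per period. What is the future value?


FV = PMT * ((1+i)^n - 1) / i
= 1813 * ((1.07)^28 - 1) / 0.07
= 1813 * (6.648838 - 1) / 0.07
= 146304.9136


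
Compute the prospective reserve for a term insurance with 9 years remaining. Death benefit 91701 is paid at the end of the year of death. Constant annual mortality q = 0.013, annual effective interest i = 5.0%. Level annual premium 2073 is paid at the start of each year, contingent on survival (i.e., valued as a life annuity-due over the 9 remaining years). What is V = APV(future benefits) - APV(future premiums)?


v = 1/(1+i) = 0.952381
APV(future benefits) per unit = sum_{k=0}^{8} k_p_x * q * v^(k+1) = 0.088112
APV(future benefits) = 91701 * 0.088112 = 8079.9754
Life annuity-due factor ä_{x:9} = sum_{k=0}^{8} k_p_x * v^k = 7.116753
APV(future premiums) = 2073 * 7.116753 = 14753.0296
V = 8079.9754 - 14753.0296
= -6673.0542


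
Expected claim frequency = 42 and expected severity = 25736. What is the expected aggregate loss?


E[S] = E[N] * E[X]
= 42 * 25736
= 1.0809e+06


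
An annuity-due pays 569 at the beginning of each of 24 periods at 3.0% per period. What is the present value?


PV_due = PMT * (1-(1+i)^(-n))/i * (1+i)
PV_immediate = 9636.3235
PV_due = 9636.3235 * 1.03
= 9925.4132


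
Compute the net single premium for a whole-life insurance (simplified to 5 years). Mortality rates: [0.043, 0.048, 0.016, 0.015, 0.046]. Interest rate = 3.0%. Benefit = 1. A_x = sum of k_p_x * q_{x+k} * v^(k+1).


v = 0.970874
Year 0: k_p_x=1.0, q=0.043, term=0.041748
Year 1: k_p_x=0.957, q=0.048, term=0.043299
Year 2: k_p_x=0.911064, q=0.016, term=0.01334
Year 3: k_p_x=0.896487, q=0.015, term=0.011948
Year 4: k_p_x=0.88304, q=0.046, term=0.035039
A_x = 0.1454


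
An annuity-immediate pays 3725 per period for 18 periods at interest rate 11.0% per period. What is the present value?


PV = PMT * (1 - (1+i)^(-n)) / i
= 3725 * (1 - (1+0.11)^(-18)) / 0.11
= 3725 * (1 - 0.152822) / 0.11
= 3725 * 7.701617
= 28688.5217


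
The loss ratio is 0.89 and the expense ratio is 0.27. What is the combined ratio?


Combined ratio = loss ratio + expense ratio
= 0.89 + 0.27
= 1.16


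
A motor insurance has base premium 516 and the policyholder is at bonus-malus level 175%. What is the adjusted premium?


adjusted = base * BM_level / 100
= 516 * 175 / 100
= 516 * 1.75
= 903.0


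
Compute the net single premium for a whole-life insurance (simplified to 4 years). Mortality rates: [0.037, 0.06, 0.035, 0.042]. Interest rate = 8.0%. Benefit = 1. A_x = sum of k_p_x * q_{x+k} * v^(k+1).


v = 0.925926
Year 0: k_p_x=1.0, q=0.037, term=0.034259
Year 1: k_p_x=0.963, q=0.06, term=0.049537
Year 2: k_p_x=0.90522, q=0.035, term=0.025151
Year 3: k_p_x=0.873537, q=0.042, term=0.026967
A_x = 0.1359


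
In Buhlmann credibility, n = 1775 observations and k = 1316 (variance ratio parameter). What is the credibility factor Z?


Z = n / (n + k)
= 1775 / (1775 + 1316)
= 1775 / 3091
= 0.5742


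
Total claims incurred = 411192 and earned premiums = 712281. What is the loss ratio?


Loss ratio = claims / premiums
= 411192 / 712281
= 0.5773


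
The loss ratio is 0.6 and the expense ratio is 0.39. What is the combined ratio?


Combined ratio = loss ratio + expense ratio
= 0.6 + 0.39
= 0.99


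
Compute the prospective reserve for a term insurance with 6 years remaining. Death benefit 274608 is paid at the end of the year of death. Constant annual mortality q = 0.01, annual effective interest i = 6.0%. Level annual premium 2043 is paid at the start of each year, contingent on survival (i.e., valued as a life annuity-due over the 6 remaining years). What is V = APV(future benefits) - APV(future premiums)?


v = 1/(1+i) = 0.943396
APV(future benefits) per unit = sum_{k=0}^{5} k_p_x * q * v^(k+1) = 0.048042
APV(future benefits) = 274608 * 0.048042 = 13192.7036
Life annuity-due factor ä_{x:6} = sum_{k=0}^{5} k_p_x * v^k = 5.092447
APV(future premiums) = 2043 * 5.092447 = 10403.8685
V = 13192.7036 - 10403.8685
= 2788.8352


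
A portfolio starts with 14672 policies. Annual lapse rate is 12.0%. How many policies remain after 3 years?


remaining = initial * (1 - lapse)^years
= 14672 * (1 - 0.12)^3
= 14672 * 0.681472
= 9998.5572


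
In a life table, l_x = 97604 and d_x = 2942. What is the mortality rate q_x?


q_x = d_x / l_x
= 2942 / 97604
= 0.0301


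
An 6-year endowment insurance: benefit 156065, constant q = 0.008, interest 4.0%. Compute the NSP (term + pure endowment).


Term component = 6421.2922
Pure endowment = 6_p_x * v^6 * benefit = 0.95295 * 0.790315 * 156065 = 117537.2469
NSP = 123958.5391


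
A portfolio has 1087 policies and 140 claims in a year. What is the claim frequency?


frequency = claims / policies
= 140 / 1087
= 0.1288


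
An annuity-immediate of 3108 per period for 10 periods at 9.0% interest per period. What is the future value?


FV = PMT * ((1+i)^n - 1) / i
= 3108 * ((1.09)^10 - 1) / 0.09
= 3108 * (2.367364 - 1) / 0.09
= 47219.6256


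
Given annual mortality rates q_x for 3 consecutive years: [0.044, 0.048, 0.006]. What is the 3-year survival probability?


p_k = 1 - q_k for each year
Survival = product of (1 - q_k)
= 0.956 * 0.952 * 0.994
= 0.9047


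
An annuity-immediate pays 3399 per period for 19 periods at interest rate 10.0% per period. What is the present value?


PV = PMT * (1 - (1+i)^(-n)) / i
= 3399 * (1 - (1+0.1)^(-19)) / 0.1
= 3399 * (1 - 0.163508) / 0.1
= 3399 * 8.36492
= 28432.3634


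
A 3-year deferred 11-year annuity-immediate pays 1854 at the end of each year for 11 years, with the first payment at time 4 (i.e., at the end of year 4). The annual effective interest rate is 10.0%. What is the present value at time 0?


PV at time 3 of the 11-year annuity-immediate:
a_n = 1854 * (1-(1+0.1)^(-11))/0.1 = 12041.8431
Discount back 3 years to time 0:
PV = 12041.8431 * (1+0.1)^(-3)
= 12041.8431 * 0.751315
= 9047.215


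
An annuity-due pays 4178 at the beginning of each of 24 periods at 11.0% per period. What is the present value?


PV_due = PMT * (1-(1+i)^(-n))/i * (1+i)
PV_immediate = 34878.5146
PV_due = 34878.5146 * 1.11
= 38715.1512


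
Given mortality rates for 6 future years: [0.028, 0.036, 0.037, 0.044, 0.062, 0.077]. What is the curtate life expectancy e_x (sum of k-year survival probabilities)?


e_x = sum_{k=1}^{n} k_p_x
k_p_x values:
  1_p_x = 0.972
  2_p_x = 0.937008
  3_p_x = 0.902339
  4_p_x = 0.862636
  5_p_x = 0.809152
  6_p_x = 0.746848
e_x = 5.23


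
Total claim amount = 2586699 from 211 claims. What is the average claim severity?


severity = total / number
= 2586699 / 211
= 12259.237


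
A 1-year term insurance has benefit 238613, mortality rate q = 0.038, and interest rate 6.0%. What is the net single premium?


NSP = benefit * q * v
v = 1/(1+i) = 0.943396
NSP = 238613 * 0.038 * 0.943396
= 8554.0509


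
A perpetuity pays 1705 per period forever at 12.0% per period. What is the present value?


PV = PMT / i
= 1705 / 0.12
= 14208.3333


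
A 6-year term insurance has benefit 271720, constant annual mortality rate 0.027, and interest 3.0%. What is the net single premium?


NSP = benefit * sum_{k=0}^{n-1} k_p_x * q * v^(k+1)
With constant q=0.027, v=0.970874
Sum = 0.137062
NSP = 271720 * 0.137062
= 37242.5215


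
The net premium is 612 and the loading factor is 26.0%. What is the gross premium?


Gross = net * (1 + loading)
= 612 * (1 + 0.26)
= 612 * 1.26
= 771.12


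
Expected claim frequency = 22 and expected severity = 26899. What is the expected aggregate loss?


E[S] = E[N] * E[X]
= 22 * 26899
= 591778


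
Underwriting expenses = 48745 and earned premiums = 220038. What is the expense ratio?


Expense ratio = expenses / premiums
= 48745 / 220038
= 0.2215


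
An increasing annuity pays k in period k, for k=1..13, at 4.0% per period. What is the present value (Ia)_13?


(Ia)_n = sum_{k=1}^{n} k * v^k, v = 1/(1+i)
v = 0.961538
Sum computed term by term:
(Ia)_13 = 64.4403


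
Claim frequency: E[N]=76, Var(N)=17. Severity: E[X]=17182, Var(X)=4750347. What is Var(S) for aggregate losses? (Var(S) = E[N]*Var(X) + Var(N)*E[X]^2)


Var(S) = E[N]*Var(X) + Var(N)*E[X]^2
= 76*4750347 + 17*17182^2
= 361026372 + 5018759108
= 5.3798e+09


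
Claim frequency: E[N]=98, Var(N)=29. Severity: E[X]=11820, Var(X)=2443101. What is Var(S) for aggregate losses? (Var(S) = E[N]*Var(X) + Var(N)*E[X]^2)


Var(S) = E[N]*Var(X) + Var(N)*E[X]^2
= 98*2443101 + 29*11820^2
= 239423898 + 4051659600
= 4.2911e+09


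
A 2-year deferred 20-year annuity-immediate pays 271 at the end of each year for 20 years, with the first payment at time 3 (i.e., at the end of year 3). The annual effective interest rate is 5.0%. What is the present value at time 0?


PV at time 2 of the 20-year annuity-immediate:
a_n = 271 * (1-(1+0.05)^(-20))/0.05 = 3377.259
Discount back 2 years to time 0:
PV = 3377.259 * (1+0.05)^(-2)
= 3377.259 * 0.907029
= 3063.2735


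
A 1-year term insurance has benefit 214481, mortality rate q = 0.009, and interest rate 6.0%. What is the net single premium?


NSP = benefit * q * v
v = 1/(1+i) = 0.943396
NSP = 214481 * 0.009 * 0.943396
= 1821.0651


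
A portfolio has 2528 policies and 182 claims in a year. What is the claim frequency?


frequency = claims / policies
= 182 / 2528
= 0.072


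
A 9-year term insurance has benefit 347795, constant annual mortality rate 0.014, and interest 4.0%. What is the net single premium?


NSP = benefit * sum_{k=0}^{n-1} k_p_x * q * v^(k+1)
With constant q=0.014, v=0.961538
Sum = 0.098814
NSP = 347795 * 0.098814
= 34367.0707


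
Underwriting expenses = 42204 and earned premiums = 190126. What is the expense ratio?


Expense ratio = expenses / premiums
= 42204 / 190126
= 0.222


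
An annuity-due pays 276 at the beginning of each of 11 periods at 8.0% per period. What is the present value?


PV_due = PMT * (1-(1+i)^(-n))/i * (1+i)
PV_immediate = 1970.3541
PV_due = 1970.3541 * 1.08
= 2127.9825


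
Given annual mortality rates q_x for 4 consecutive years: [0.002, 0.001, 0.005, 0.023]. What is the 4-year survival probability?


p_k = 1 - q_k for each year
Survival = product of (1 - q_k)
= 0.998 * 0.999 * 0.995 * 0.977
= 0.9692


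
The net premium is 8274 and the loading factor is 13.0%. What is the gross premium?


Gross = net * (1 + loading)
= 8274 * (1 + 0.13)
= 8274 * 1.13
= 9349.62


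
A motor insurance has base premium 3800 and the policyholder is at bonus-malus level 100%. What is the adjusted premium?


adjusted = base * BM_level / 100
= 3800 * 100 / 100
= 3800 * 1.0
= 3800.0


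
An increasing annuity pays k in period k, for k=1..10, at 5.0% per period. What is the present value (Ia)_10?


(Ia)_n = sum_{k=1}^{n} k * v^k, v = 1/(1+i)
v = 0.952381
Sum computed term by term:
(Ia)_10 = 39.3738


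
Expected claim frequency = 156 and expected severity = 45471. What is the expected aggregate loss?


E[S] = E[N] * E[X]
= 156 * 45471
= 7.0935e+06


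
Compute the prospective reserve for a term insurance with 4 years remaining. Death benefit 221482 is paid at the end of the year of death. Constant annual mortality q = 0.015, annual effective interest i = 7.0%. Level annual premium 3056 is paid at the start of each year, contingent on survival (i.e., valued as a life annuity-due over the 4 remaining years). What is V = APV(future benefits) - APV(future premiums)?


v = 1/(1+i) = 0.934579
APV(future benefits) per unit = sum_{k=0}^{3} k_p_x * q * v^(k+1) = 0.04974
APV(future benefits) = 221482 * 0.04974 = 11016.4698
Life annuity-due factor ä_{x:4} = sum_{k=0}^{3} k_p_x * v^k = 3.548106
APV(future premiums) = 3056 * 3.548106 = 10843.0106
V = 11016.4698 - 10843.0106
= 173.4593


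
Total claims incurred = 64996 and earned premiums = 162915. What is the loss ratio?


Loss ratio = claims / premiums
= 64996 / 162915
= 0.399


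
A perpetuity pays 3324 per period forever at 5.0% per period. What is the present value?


PV = PMT / i
= 3324 / 0.05
= 66480.0


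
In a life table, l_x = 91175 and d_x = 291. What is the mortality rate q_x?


q_x = d_x / l_x
= 291 / 91175
= 0.0032


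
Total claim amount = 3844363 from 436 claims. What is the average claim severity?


severity = total / number
= 3844363 / 436
= 8817.3463


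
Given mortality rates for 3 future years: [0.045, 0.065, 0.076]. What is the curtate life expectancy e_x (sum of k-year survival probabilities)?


e_x = sum_{k=1}^{n} k_p_x
k_p_x values:
  1_p_x = 0.955
  2_p_x = 0.892925
  3_p_x = 0.825063
e_x = 2.673


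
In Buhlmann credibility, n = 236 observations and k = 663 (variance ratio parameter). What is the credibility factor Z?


Z = n / (n + k)
= 236 / (236 + 663)
= 236 / 899
= 0.2625


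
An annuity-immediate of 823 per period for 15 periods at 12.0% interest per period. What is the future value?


FV = PMT * ((1+i)^n - 1) / i
= 823 * ((1.12)^15 - 1) / 0.12
= 823 * (5.473566 - 1) / 0.12
= 30681.2052


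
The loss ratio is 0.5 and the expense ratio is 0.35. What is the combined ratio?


Combined ratio = loss ratio + expense ratio
= 0.5 + 0.35
= 0.85


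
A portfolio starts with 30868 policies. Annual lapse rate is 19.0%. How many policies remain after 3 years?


remaining = initial * (1 - lapse)^years
= 30868 * (1 - 0.19)^3
= 30868 * 0.531441
= 16404.5208


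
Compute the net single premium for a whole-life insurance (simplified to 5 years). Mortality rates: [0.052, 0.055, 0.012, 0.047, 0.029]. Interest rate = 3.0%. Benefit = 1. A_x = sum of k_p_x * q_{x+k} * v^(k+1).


v = 0.970874
Year 0: k_p_x=1.0, q=0.052, term=0.050485
Year 1: k_p_x=0.948, q=0.055, term=0.049147
Year 2: k_p_x=0.89586, q=0.012, term=0.009838
Year 3: k_p_x=0.88511, q=0.047, term=0.036961
Year 4: k_p_x=0.84351, q=0.029, term=0.021101
A_x = 0.1675


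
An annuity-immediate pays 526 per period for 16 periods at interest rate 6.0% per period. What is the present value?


PV = PMT * (1 - (1+i)^(-n)) / i
= 526 * (1 - (1+0.06)^(-16)) / 0.06
= 526 * (1 - 0.393646) / 0.06
= 526 * 10.105895
= 5315.7009


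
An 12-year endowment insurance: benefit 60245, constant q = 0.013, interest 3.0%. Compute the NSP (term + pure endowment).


Term component = 7295.3042
Pure endowment = 12_p_x * v^12 * benefit = 0.854685 * 0.70138 * 60245 = 36114.3784
NSP = 43409.6826


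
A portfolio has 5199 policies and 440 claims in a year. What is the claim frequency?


frequency = claims / policies
= 440 / 5199
= 0.0846


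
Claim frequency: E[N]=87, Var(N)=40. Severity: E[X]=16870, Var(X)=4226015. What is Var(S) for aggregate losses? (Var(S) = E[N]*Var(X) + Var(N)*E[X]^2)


Var(S) = E[N]*Var(X) + Var(N)*E[X]^2
= 87*4226015 + 40*16870^2
= 367663305 + 11383876000
= 1.1752e+10


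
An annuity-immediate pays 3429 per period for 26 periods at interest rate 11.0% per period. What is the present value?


PV = PMT * (1 - (1+i)^(-n)) / i
= 3429 * (1 - (1+0.11)^(-26)) / 0.11
= 3429 * (1 - 0.066314) / 0.11
= 3429 * 8.488058
= 29105.5518


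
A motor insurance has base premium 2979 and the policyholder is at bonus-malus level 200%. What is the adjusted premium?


adjusted = base * BM_level / 100
= 2979 * 200 / 100
= 2979 * 2.0
= 5958.0


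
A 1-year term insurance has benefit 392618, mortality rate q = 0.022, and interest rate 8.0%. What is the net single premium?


NSP = benefit * q * v
v = 1/(1+i) = 0.925926
NSP = 392618 * 0.022 * 0.925926
= 7997.7741


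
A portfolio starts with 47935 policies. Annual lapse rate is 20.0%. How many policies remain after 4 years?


remaining = initial * (1 - lapse)^years
= 47935 * (1 - 0.2)^4
= 47935 * 0.4096
= 19634.176


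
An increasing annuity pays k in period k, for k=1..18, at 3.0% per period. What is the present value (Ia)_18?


(Ia)_n = sum_{k=1}^{n} k * v^k, v = 1/(1+i)
v = 0.970874
Sum computed term by term:
(Ia)_18 = 119.7672


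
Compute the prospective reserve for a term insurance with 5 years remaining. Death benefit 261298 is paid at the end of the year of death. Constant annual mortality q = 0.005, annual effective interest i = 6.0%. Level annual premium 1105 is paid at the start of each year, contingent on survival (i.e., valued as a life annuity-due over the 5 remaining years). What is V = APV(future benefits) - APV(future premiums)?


v = 1/(1+i) = 0.943396
APV(future benefits) per unit = sum_{k=0}^{4} k_p_x * q * v^(k+1) = 0.020864
APV(future benefits) = 261298 * 0.020864 = 5451.83
Life annuity-due factor ä_{x:5} = sum_{k=0}^{4} k_p_x * v^k = 4.423256
APV(future premiums) = 1105 * 4.423256 = 4887.6979
V = 5451.83 - 4887.6979
= 564.1321


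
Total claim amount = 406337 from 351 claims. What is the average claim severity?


severity = total / number
= 406337 / 351
= 1157.6553


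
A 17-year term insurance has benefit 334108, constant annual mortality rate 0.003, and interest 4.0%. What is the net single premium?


NSP = benefit * sum_{k=0}^{n-1} k_p_x * q * v^(k+1)
With constant q=0.003, v=0.961538
Sum = 0.035734
NSP = 334108 * 0.035734
= 11939.0716


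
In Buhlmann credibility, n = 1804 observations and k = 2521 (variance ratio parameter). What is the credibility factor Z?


Z = n / (n + k)
= 1804 / (1804 + 2521)
= 1804 / 4325
= 0.4171


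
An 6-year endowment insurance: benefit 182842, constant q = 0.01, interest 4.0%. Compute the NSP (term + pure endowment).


Term component = 9359.1174
Pure endowment = 6_p_x * v^6 * benefit = 0.94148 * 0.790315 * 182842 = 136046.4128
NSP = 145405.5302


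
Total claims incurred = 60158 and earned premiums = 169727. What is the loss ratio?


Loss ratio = claims / premiums
= 60158 / 169727
= 0.3544


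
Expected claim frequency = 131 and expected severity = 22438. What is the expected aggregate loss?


E[S] = E[N] * E[X]
= 131 * 22438
= 2.9394e+06


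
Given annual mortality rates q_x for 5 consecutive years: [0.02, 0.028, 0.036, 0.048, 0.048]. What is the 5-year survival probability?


p_k = 1 - q_k for each year
Survival = product of (1 - q_k)
= 0.98 * 0.972 * 0.964 * 0.952 * 0.952
= 0.8322


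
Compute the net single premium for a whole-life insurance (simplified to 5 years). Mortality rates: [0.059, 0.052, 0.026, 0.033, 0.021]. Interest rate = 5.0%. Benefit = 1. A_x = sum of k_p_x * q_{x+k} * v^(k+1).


v = 0.952381
Year 0: k_p_x=1.0, q=0.059, term=0.05619
Year 1: k_p_x=0.941, q=0.052, term=0.044383
Year 2: k_p_x=0.892068, q=0.026, term=0.020036
Year 3: k_p_x=0.868874, q=0.033, term=0.023589
Year 4: k_p_x=0.840201, q=0.021, term=0.013825
A_x = 0.158


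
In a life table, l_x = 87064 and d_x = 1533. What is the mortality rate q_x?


q_x = d_x / l_x
= 1533 / 87064
= 0.0176


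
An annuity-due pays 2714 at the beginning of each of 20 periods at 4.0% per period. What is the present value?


PV_due = PMT * (1-(1+i)^(-n))/i * (1+i)
PV_immediate = 36884.1457
PV_due = 36884.1457 * 1.04
= 38359.5115


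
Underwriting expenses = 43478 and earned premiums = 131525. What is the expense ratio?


Expense ratio = expenses / premiums
= 43478 / 131525
= 0.3306


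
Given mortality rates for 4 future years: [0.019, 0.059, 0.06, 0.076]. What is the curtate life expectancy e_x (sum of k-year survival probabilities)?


e_x = sum_{k=1}^{n} k_p_x
k_p_x values:
  1_p_x = 0.981
  2_p_x = 0.923121
  3_p_x = 0.867734
  4_p_x = 0.801786
e_x = 3.5736


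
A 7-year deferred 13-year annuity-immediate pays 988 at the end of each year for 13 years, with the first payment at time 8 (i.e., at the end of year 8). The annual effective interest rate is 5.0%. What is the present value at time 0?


PV at time 7 of the 13-year annuity-immediate:
a_n = 988 * (1-(1+0.05)^(-13))/0.05 = 9280.8501
Discount back 7 years to time 0:
PV = 9280.8501 * (1+0.05)^(-7)
= 9280.8501 * 0.710681
= 6595.7269


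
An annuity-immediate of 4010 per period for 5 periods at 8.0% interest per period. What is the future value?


FV = PMT * ((1+i)^n - 1) / i
= 4010 * ((1.08)^5 - 1) / 0.08
= 4010 * (1.469328 - 1) / 0.08
= 23525.0698


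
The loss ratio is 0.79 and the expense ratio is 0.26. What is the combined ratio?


Combined ratio = loss ratio + expense ratio
= 0.79 + 0.26
= 1.05


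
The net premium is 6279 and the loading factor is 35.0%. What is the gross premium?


Gross = net * (1 + loading)
= 6279 * (1 + 0.35)
= 6279 * 1.35
= 8476.65


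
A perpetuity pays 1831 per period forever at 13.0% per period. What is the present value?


PV = PMT / i
= 1831 / 0.13
= 14084.6154


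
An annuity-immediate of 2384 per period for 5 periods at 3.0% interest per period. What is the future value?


FV = PMT * ((1+i)^n - 1) / i
= 2384 * ((1.03)^5 - 1) / 0.03
= 2384 * (1.159274 - 1) / 0.03
= 12656.9798


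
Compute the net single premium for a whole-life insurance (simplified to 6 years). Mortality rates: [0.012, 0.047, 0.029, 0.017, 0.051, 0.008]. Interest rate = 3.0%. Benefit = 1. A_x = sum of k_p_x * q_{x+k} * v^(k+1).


v = 0.970874
Year 0: k_p_x=1.0, q=0.012, term=0.01165
Year 1: k_p_x=0.988, q=0.047, term=0.04377
Year 2: k_p_x=0.941564, q=0.029, term=0.024988
Year 3: k_p_x=0.914259, q=0.017, term=0.013809
Year 4: k_p_x=0.898716, q=0.051, term=0.039537
Year 5: k_p_x=0.852882, q=0.008, term=0.005714
A_x = 0.1395


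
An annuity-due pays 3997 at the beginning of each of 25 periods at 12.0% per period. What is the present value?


PV_due = PMT * (1-(1+i)^(-n))/i * (1+i)
PV_immediate = 31349.027
PV_due = 31349.027 * 1.12
= 35110.9103


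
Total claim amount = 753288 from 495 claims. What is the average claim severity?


severity = total / number
= 753288 / 495
= 1521.7939


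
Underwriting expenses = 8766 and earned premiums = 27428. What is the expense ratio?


Expense ratio = expenses / premiums
= 8766 / 27428
= 0.3196


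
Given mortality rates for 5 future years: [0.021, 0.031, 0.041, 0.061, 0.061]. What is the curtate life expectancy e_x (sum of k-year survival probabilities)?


e_x = sum_{k=1}^{n} k_p_x
k_p_x values:
  1_p_x = 0.979
  2_p_x = 0.948651
  3_p_x = 0.909756
  4_p_x = 0.854261
  5_p_x = 0.802151
e_x = 4.4938


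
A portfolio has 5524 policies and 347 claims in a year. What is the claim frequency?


frequency = claims / policies
= 347 / 5524
= 0.0628


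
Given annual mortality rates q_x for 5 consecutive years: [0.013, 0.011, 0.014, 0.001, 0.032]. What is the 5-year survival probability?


p_k = 1 - q_k for each year
Survival = product of (1 - q_k)
= 0.987 * 0.989 * 0.986 * 0.999 * 0.968
= 0.9307


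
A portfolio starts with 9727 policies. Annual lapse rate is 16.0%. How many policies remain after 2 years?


remaining = initial * (1 - lapse)^years
= 9727 * (1 - 0.16)^2
= 9727 * 0.7056
= 6863.3712


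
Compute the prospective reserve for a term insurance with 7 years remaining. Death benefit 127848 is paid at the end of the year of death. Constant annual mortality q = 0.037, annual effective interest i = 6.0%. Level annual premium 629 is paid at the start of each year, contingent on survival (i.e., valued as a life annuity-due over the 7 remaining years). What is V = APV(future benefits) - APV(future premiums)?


v = 1/(1+i) = 0.943396
APV(future benefits) per unit = sum_{k=0}^{6} k_p_x * q * v^(k+1) = 0.186606
APV(future benefits) = 127848 * 0.186606 = 23857.1556
Life annuity-due factor ä_{x:7} = sum_{k=0}^{6} k_p_x * v^k = 5.345999
APV(future premiums) = 629 * 5.345999 = 3362.6333
V = 23857.1556 - 3362.6333
= 20494.5223


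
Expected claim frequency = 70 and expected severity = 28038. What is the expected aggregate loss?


E[S] = E[N] * E[X]
= 70 * 28038
= 1.9627e+06


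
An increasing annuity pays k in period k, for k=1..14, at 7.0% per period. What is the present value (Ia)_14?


(Ia)_n = sum_{k=1}^{n} k * v^k, v = 1/(1+i)
v = 0.934579
Sum computed term by term:
(Ia)_14 = 56.1173


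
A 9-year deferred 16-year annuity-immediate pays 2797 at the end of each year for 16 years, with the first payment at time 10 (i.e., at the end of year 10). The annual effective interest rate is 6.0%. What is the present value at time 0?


PV at time 9 of the 16-year annuity-immediate:
a_n = 2797 * (1-(1+0.06)^(-16))/0.06 = 28266.1891
Discount back 9 years to time 0:
PV = 28266.1891 * (1+0.06)^(-9)
= 28266.1891 * 0.591898
= 16730.7139


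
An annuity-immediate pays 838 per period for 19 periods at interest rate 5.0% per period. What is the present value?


PV = PMT * (1 - (1+i)^(-n)) / i
= 838 * (1 - (1+0.05)^(-19)) / 0.05
= 838 * (1 - 0.395734) / 0.05
= 838 * 12.085321
= 10127.4989


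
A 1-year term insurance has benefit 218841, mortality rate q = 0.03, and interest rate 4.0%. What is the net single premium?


NSP = benefit * q * v
v = 1/(1+i) = 0.961538
NSP = 218841 * 0.03 * 0.961538
= 6312.7212


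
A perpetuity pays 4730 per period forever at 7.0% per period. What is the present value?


PV = PMT / i
= 4730 / 0.07
= 67571.4286


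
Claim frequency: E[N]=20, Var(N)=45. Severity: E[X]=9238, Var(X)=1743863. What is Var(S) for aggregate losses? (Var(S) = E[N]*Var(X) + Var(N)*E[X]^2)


Var(S) = E[N]*Var(X) + Var(N)*E[X]^2
= 20*1743863 + 45*9238^2
= 34877260 + 3840328980
= 3.8752e+09


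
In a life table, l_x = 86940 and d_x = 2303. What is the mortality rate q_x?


q_x = d_x / l_x
= 2303 / 86940
= 0.0265


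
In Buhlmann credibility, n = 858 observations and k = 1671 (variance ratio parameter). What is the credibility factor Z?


Z = n / (n + k)
= 858 / (858 + 1671)
= 858 / 2529
= 0.3393


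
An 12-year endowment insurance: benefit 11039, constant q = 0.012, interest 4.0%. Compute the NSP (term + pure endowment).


Term component = 1170.915
Pure endowment = 12_p_x * v^12 * benefit = 0.865134 * 0.624597 * 11039 = 5965.035
NSP = 7135.95


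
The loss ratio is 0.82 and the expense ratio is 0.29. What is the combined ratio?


Combined ratio = loss ratio + expense ratio
= 0.82 + 0.29
= 1.11


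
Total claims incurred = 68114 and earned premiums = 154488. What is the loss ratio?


Loss ratio = claims / premiums
= 68114 / 154488
= 0.4409


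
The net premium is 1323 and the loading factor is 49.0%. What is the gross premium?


Gross = net * (1 + loading)
= 1323 * (1 + 0.49)
= 1323 * 1.49
= 1971.27


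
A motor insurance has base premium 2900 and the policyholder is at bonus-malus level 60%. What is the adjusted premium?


adjusted = base * BM_level / 100
= 2900 * 60 / 100
= 2900 * 0.6
= 1740.0


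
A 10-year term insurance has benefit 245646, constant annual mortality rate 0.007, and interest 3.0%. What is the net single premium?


NSP = benefit * sum_{k=0}^{n-1} k_p_x * q * v^(k+1)
With constant q=0.007, v=0.970874
Sum = 0.057964
NSP = 245646 * 0.057964
= 14238.6733


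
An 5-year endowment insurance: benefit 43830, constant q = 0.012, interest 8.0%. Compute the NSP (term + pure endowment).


Term component = 2054.0078
Pure endowment = 5_p_x * v^5 * benefit = 0.941423 * 0.680583 * 43830 = 28082.6066
NSP = 30136.6144


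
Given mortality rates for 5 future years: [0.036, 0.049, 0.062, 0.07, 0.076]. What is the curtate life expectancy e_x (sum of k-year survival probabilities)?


e_x = sum_{k=1}^{n} k_p_x
k_p_x values:
  1_p_x = 0.964
  2_p_x = 0.916764
  3_p_x = 0.859925
  4_p_x = 0.79973
  5_p_x = 0.73895
e_x = 4.2794


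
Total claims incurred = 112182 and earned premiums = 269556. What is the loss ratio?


Loss ratio = claims / premiums
= 112182 / 269556
= 0.4162


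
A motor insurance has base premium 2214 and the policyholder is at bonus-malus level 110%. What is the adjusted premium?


adjusted = base * BM_level / 100
= 2214 * 110 / 100
= 2214 * 1.1
= 2435.4


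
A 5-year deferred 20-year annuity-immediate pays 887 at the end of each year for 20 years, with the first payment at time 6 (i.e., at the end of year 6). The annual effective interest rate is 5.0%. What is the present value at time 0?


PV at time 5 of the 20-year annuity-immediate:
a_n = 887 * (1-(1+0.05)^(-20))/0.05 = 11053.9806
Discount back 5 years to time 0:
PV = 11053.9806 * (1+0.05)^(-5)
= 11053.9806 * 0.783526
= 8661.083


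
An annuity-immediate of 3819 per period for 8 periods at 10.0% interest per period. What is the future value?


FV = PMT * ((1+i)^n - 1) / i
= 3819 * ((1.1)^8 - 1) / 0.1
= 3819 * (2.143589 - 1) / 0.1
= 43673.6567


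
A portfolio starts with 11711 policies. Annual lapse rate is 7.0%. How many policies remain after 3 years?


remaining = initial * (1 - lapse)^years
= 11711 * (1 - 0.07)^3
= 11711 * 0.804357
= 9419.8248


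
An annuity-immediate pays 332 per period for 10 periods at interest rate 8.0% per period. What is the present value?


PV = PMT * (1 - (1+i)^(-n)) / i
= 332 * (1 - (1+0.08)^(-10)) / 0.08
= 332 * (1 - 0.463193) / 0.08
= 332 * 6.710081
= 2227.747


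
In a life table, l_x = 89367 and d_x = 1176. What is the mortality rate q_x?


q_x = d_x / l_x
= 1176 / 89367
= 0.0132


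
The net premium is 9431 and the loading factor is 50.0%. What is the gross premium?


Gross = net * (1 + loading)
= 9431 * (1 + 0.5)
= 9431 * 1.5
= 14146.5


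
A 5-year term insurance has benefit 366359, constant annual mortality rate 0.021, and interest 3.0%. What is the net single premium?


NSP = benefit * sum_{k=0}^{n-1} k_p_x * q * v^(k+1)
With constant q=0.021, v=0.970874
Sum = 0.092334
NSP = 366359 * 0.092334
= 33827.4477


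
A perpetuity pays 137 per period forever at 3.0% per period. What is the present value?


PV = PMT / i
= 137 / 0.03
= 4566.6667


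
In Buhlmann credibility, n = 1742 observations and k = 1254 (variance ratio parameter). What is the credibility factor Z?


Z = n / (n + k)
= 1742 / (1742 + 1254)
= 1742 / 2996
= 0.5814
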